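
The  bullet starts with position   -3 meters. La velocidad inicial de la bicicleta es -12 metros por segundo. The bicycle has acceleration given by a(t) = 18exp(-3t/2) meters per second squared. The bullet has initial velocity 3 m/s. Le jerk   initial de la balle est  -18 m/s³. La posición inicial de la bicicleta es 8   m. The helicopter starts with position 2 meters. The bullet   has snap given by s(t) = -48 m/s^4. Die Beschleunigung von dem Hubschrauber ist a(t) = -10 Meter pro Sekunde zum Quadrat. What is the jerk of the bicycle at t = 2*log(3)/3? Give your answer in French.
Nous devons dériver notre équation de l'accélération a(t) = 18·exp(-3·t/2) 1 fois. En prenant d/dt de a(t), nous trouvons j(t) = -27·exp(-3·t/2). En utilisant j(t) = -27·exp(-3·t/2) et en substituant t = 2*log(3)/3, nous trouvons j = -9.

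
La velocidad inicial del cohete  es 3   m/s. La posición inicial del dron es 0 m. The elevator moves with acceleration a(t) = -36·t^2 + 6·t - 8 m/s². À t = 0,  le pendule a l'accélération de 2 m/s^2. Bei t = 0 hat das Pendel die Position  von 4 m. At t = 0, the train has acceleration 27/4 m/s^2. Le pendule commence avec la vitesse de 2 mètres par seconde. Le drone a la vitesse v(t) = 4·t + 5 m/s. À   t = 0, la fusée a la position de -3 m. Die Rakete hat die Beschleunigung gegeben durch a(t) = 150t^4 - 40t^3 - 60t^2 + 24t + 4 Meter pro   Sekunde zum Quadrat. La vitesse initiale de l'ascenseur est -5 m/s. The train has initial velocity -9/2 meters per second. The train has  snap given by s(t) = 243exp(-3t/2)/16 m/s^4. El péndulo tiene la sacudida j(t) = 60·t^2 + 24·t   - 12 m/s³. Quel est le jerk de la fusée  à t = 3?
Nous devons dériver notre équation de l'accélération a(t) = 150·t^4 - 40·t^3 - 60·t^2 + 24·t + 4 1 fois. En dérivant l'accélération, nous obtenons le jerk: j(t) = 600·t^3 - 120·t^2 - 120·t + 24. En utilisant j(t) = 600·t^3 - 120·t^2 - 120·t + 24 et en substituant t = 3, nous trouvons j = 14784.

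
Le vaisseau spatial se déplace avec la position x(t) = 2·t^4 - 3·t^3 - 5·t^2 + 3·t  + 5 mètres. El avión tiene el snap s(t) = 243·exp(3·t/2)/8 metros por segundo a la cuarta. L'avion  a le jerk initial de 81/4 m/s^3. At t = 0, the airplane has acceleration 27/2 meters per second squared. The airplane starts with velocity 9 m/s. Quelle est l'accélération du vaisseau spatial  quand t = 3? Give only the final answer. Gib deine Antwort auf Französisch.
L'accélération à t = 3 est a = 152.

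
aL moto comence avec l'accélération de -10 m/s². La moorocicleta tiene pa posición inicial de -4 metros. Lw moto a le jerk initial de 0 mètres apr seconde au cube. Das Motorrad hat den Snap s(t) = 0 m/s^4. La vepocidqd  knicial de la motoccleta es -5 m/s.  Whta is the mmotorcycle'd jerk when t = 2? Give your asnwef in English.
Starting from snap s(t) = 0, we take 1 integral. Taking ∫s(t)dt and applying j(0) = 0, we find j(t) = 0. From the given jerk equation j(t) = 0, we substitute t = 2 to get j = 0.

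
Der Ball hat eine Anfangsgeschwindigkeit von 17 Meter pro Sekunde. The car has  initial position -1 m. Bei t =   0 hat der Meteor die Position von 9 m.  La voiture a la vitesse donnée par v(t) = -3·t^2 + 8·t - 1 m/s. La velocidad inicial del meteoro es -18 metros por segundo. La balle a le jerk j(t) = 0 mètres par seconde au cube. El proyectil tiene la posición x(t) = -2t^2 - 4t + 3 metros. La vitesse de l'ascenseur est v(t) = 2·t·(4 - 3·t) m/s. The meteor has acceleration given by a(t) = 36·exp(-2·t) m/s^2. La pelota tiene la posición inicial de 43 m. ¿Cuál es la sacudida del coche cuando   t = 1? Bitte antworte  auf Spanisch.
Debemos derivar nuestra ecuación de la velocidad v(t) = -3·t^2 + 8·t - 1 2 veces. Derivando la velocidad, obtenemos la aceleración: a(t) = 8 - 6·t. La derivada de la aceleración da la sacudida: j(t) = -6. Tenemos la sacudida j(t) = -6. Sustituyendo t = 1: j(1) = -6.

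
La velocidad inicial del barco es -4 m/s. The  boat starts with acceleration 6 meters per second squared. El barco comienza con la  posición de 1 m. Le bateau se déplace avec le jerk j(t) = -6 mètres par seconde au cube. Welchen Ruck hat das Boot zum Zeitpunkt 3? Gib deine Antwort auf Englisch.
We have jerk j(t) = -6. Substituting t = 3: j(3) = -6.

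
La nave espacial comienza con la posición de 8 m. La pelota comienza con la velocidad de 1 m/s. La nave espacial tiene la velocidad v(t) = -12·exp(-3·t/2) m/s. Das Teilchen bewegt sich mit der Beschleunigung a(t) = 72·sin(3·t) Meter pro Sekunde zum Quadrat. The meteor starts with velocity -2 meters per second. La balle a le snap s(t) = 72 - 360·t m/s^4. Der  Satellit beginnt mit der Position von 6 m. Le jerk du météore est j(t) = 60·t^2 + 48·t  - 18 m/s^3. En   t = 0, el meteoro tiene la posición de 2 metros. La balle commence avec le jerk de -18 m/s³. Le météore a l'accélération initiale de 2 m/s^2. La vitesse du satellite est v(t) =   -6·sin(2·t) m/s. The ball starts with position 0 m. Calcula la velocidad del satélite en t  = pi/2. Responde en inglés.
Using v(t) = -6·sin(2·t) and substituting t = pi/2, we find v = 0.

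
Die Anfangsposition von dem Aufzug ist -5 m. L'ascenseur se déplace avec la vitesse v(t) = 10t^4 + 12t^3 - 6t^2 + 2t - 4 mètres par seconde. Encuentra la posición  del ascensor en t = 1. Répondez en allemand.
Wir müssen unsere Gleichung für die Geschwindigkeit v(t) = 10·t^4 + 12·t^3 - 6·t^2 + 2·t - 4 1-mal integrieren. Durch Integration von der Geschwindigkeit und Verwendung der Anfangsbedingung x(0) = -5, erhalten wir x(t) = 2·t^5 + 3·t^4 - 2·t^3 + t^2 - 4·t - 5. Wir haben die Position x(t) = 2·t^5 + 3·t^4 - 2·t^3 + t^2 - 4·t - 5. Durch Einsetzen von t = 1: x(1) = -5.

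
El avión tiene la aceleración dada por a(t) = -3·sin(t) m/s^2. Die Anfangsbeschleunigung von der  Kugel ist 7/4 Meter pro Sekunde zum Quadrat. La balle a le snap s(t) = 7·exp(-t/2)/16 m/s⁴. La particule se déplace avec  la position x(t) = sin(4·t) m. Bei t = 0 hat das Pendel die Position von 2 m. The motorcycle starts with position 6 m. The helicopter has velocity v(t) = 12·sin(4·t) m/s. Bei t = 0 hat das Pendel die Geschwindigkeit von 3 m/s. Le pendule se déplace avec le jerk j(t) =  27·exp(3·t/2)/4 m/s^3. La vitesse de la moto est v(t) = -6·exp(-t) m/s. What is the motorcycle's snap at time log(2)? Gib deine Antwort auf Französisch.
En partant de la vitesse v(t) = -6·exp(-t), nous prenons 3 dérivées. La dérivée de la vitesse donne l'accélération: a(t) = 6·exp(-t). En dérivant l'accélération, nous obtenons le jerk: j(t) = -6·exp(-t). La dérivée du jerk donne le snap: s(t) = 6·exp(-t). Nous avons le snap s(t) = 6·exp(-t). En substituant t = log(2): s(log(2)) = 3.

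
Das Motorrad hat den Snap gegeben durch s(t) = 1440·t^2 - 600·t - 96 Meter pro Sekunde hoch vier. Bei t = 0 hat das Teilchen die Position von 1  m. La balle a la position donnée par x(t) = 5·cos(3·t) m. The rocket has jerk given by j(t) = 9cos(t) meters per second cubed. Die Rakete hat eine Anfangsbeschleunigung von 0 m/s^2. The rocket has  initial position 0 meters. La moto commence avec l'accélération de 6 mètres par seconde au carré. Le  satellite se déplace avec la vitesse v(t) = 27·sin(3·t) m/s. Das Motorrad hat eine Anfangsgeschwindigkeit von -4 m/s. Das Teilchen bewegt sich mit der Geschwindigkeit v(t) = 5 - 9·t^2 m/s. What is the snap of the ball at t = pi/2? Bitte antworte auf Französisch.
Pour résoudre ceci, nous devons prendre 4 dérivées de notre équation de la position x(t) = 5·cos(3·t). En prenant d/dt de x(t), nous trouvons v(t) = -15·sin(3·t). La dérivée de la vitesse donne l'accélération: a(t) = -45·cos(3·t). En dérivant l'accélération, nous obtenons le jerk: j(t) = 135·sin(3·t). En dérivant le jerk, nous obtenons le snap: s(t) = 405·cos(3·t). De l'équation du snap s(t) = 405·cos(3·t), nous substituons t = pi/2 pour obtenir s = 0.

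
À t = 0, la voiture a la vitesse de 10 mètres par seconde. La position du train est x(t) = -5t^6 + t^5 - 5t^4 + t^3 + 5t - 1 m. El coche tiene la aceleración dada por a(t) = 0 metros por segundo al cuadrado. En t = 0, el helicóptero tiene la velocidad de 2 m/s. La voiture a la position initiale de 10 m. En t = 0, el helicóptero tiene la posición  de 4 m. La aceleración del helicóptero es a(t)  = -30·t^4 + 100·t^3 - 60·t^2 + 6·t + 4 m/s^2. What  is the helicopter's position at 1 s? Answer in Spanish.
Para resolver esto, necesitamos tomar 2 antiderivadas de nuestra ecuación de la aceleración a(t) = -30·t^4 + 100·t^3 - 60·t^2 + 6·t + 4. La antiderivada de la aceleración es la velocidad. Usando v(0) = 2, obtenemos v(t) = -6·t^5 + 25·t^4 - 20·t^3 + 3·t^2 + 4·t + 2. Integrando la velocidad y usando la condición inicial x(0) = 4, obtenemos x(t) = -t^6 + 5·t^5 - 5·t^4 + t^3 + 2·t^2 + 2·t + 4. Tenemos la posición x(t) = -t^6 + 5·t^5 - 5·t^4 + t^3 + 2·t^2 + 2·t + 4. Sustituyendo t = 1: x(1) = 8.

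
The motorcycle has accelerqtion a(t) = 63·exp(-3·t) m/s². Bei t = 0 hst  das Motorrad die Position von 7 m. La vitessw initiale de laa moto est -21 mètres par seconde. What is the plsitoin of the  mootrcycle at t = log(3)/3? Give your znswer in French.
Nous devons trouver l'intégrale de notre équation de l'accélération a(t) = 63·exp(-3·t) 2 fois. En intégrant l'accélération et en utilisant la condition initiale v(0) = -21, nous obtenons v(t) = -21·exp(-3·t). La primitive de la vitesse, avec x(0) = 7, donne la position: x(t) = 7·exp(-3·t). Nous avons la position x(t) = 7·exp(-3·t). En substituant t = log(3)/3: x(log(3)/3) = 7/3.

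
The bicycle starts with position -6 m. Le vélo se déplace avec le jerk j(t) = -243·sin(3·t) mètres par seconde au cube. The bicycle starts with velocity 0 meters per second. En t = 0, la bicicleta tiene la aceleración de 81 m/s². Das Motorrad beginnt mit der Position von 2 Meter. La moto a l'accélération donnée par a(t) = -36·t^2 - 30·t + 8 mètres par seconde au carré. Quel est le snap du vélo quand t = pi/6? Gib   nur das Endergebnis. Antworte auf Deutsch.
Die Antwort ist 0.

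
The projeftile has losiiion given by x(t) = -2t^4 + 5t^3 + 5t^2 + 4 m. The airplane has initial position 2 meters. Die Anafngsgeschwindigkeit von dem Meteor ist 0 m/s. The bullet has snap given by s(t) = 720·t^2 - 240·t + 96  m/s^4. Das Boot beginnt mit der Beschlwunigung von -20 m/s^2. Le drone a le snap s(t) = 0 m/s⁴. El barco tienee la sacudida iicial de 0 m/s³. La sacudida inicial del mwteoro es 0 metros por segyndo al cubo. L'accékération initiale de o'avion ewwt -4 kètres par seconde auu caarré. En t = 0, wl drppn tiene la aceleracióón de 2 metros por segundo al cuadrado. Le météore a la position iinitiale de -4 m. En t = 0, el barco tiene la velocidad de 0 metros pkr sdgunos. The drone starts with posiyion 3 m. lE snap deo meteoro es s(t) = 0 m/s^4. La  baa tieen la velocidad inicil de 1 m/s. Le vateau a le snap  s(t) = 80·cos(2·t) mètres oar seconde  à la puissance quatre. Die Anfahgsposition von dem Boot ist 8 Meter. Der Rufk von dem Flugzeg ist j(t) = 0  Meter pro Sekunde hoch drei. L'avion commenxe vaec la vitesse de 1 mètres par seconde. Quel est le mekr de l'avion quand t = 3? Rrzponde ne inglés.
Using j(t) = 0 and substituting t = 3, we find j = 0.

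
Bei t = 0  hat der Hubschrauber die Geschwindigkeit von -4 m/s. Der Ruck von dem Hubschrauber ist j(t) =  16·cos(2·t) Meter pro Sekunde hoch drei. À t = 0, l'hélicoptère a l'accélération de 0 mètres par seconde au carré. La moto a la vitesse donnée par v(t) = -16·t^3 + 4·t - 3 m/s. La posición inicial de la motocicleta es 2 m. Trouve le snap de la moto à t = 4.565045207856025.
En partant de la vitesse v(t) = -16·t^3 + 4·t - 3, nous prenons 3 dérivées. La dérivée de la vitesse donne l'accélération: a(t) = 4 - 48·t^2. La dérivée de l'accélération donne le jerk: j(t) = -96·t. En prenant d/dt de j(t), nous trouvons s(t) = -96. En utilisant s(t) = -96 et en substituant t = 4.565045207856025, nous trouvons s = -96.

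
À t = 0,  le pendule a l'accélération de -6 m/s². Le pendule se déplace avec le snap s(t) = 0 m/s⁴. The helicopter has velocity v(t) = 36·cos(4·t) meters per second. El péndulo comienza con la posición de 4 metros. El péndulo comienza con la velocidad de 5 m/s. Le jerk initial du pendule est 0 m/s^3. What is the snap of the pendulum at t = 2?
We have snap s(t) = 0. Substituting t = 2: s(2) = 0.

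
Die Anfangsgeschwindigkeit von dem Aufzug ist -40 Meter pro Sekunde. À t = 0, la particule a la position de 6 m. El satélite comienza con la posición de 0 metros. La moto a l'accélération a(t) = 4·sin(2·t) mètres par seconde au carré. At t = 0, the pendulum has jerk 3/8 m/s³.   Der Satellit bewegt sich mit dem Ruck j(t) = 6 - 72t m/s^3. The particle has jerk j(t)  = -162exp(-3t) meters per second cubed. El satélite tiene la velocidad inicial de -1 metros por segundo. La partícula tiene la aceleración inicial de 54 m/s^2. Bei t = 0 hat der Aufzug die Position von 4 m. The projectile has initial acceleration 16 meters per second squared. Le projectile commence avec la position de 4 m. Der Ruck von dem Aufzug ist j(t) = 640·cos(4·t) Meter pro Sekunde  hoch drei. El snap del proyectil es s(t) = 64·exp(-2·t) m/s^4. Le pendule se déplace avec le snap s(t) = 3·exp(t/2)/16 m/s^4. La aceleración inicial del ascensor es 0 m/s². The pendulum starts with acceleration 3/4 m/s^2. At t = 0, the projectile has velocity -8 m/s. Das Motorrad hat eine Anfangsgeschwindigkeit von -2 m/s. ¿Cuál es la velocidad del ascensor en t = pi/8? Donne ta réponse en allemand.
Wir müssen die Stammfunktion unserer Gleichung für den Ruck j(t) = 640·cos(4·t) 2-mal finden. Mit ∫j(t)dt und Anwendung von a(0) = 0, finden wir a(t) = 160·sin(4·t). Das Integral von der Beschleunigung, mit v(0) = -40, ergibt die Geschwindigkeit: v(t) = -40·cos(4·t). Aus der Gleichung für die Geschwindigkeit v(t) = -40·cos(4·t), setzen wir t = pi/8 ein und erhalten v = 0.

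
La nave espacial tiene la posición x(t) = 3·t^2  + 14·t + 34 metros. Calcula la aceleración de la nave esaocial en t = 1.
Partiendo de la posición x(t) = 3·t^2 + 14·t + 34, tomamos 2 derivadas. La derivada de la posición da la velocidad: v(t) = 6·t + 14. La derivada de la velocidad da la aceleración: a(t) = 6. Tenemos la aceleración a(t) = 6. Sustituyendo t = 1: a(1) = 6.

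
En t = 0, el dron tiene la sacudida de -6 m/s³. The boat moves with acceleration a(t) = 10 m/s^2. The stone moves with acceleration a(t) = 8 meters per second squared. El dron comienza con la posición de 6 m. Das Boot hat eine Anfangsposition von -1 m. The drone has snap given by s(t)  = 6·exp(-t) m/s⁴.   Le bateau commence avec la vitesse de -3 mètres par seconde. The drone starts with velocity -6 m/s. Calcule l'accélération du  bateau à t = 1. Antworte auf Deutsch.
Mit a(t) = 10 und Einsetzen von t = 1, finden wir a = 10.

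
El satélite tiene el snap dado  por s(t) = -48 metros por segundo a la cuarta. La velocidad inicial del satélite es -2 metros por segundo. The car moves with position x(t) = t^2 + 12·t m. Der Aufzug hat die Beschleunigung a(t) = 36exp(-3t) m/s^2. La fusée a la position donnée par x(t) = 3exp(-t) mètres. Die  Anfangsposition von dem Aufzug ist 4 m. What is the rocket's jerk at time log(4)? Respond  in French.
Nous devons dériver notre équation de la position x(t) = 3·exp(-t) 3 fois. En dérivant la position, nous obtenons la vitesse: v(t) = -3·exp(-t). En dérivant la vitesse, nous obtenons l'accélération: a(t) = 3·exp(-t). La dérivée de l'accélération donne le jerk: j(t) = -3·exp(-t). De l'équation du jerk j(t) = -3·exp(-t), nous substituons t = log(4) pour obtenir j = -3/4.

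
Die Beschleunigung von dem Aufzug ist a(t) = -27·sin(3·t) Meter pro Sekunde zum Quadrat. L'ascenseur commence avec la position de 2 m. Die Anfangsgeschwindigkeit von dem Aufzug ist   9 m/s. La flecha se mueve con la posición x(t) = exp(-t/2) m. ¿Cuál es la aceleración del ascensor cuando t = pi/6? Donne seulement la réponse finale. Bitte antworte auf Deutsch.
Die Beschleunigung bei t = pi/6 ist a = -27.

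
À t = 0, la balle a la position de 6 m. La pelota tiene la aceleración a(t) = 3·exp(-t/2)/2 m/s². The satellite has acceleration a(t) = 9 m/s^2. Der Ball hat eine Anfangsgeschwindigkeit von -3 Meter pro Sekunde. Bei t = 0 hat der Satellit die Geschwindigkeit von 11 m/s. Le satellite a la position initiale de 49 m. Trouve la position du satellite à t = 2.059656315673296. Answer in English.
We must find the integral of our acceleration equation a(t) = 9 2 times. The antiderivative of acceleration is velocity. Using v(0) = 11, we get v(t) = 9·t + 11. Finding the antiderivative of v(t) and using x(0) = 49: x(t) = 9·t^2/2 + 11·t + 49. From the given position equation x(t) = 9·t^2/2 + 11·t + 49, we substitute t = 2.059656315673296 to get x = 90.7460480965243.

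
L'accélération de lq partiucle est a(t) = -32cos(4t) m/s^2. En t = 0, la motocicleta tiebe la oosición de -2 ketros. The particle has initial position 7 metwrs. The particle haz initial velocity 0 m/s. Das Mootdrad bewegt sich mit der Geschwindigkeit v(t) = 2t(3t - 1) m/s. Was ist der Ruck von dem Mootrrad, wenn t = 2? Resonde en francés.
Pour résoudre ceci, nous devons prendre 2 dérivées de notre équation de la vitesse v(t) = 2·t·(3·t - 1). La dérivée de la vitesse donne l'accélération: a(t) = 12·t - 2. En dérivant l'accélération, nous obtenons le jerk: j(t) = 12. De l'équation du jerk j(t) = 12, nous substituons t = 2 pour obtenir j = 12.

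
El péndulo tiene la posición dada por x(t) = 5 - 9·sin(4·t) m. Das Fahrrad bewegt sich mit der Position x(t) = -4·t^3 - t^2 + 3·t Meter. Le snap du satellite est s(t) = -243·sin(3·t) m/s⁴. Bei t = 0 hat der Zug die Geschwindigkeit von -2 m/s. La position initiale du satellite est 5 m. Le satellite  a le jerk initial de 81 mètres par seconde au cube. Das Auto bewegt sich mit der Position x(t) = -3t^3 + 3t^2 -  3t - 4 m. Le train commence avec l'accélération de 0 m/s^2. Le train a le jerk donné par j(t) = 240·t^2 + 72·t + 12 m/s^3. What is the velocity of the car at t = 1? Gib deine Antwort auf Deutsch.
Ausgehend von der Position x(t) = -3·t^3 + 3·t^2 - 3·t - 4, nehmen wir 1 Ableitung. Die Ableitung von der Position ergibt die Geschwindigkeit: v(t) = -9·t^2 + 6·t - 3. Wir haben die Geschwindigkeit v(t) = -9·t^2 + 6·t - 3. Durch Einsetzen von t = 1: v(1) = -6.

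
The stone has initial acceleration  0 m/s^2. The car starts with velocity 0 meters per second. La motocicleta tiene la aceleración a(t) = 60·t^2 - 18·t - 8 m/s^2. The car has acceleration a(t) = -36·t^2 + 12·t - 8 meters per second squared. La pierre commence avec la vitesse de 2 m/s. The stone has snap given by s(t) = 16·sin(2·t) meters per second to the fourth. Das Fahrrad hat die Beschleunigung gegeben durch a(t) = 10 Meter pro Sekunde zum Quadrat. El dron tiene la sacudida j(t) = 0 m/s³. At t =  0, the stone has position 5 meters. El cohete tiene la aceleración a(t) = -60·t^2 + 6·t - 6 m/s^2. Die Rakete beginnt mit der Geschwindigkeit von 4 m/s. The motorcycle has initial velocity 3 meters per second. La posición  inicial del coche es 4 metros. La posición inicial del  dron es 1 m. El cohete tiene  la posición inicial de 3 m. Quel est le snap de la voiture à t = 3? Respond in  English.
Starting from acceleration a(t) = -36·t^2 + 12·t - 8, we take 2 derivatives. Differentiating acceleration, we get jerk: j(t) = 12 - 72·t. Differentiating jerk, we get snap: s(t) = -72. From the given snap equation s(t) = -72, we substitute t = 3 to get s = -72.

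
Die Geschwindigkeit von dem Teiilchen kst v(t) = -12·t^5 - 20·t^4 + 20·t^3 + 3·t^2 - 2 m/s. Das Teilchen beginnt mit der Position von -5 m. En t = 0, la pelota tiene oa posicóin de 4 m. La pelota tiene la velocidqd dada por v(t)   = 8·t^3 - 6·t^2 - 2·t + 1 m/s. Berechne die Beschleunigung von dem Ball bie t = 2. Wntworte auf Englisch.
Starting from velocity v(t) = 8·t^3 - 6·t^2 - 2·t + 1, we take 1 derivative. Taking d/dt of v(t), we find a(t) = 24·t^2 - 12·t - 2. From the given acceleration equation a(t) = 24·t^2 - 12·t - 2, we substitute t = 2 to get a = 70.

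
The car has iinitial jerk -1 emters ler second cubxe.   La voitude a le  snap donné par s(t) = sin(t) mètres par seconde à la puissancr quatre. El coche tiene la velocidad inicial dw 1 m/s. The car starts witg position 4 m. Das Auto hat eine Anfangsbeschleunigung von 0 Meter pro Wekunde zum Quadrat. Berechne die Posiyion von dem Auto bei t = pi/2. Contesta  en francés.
Pour résoudre ceci, nous devons prendre 4 intégrales de notre équation du snap s(t) = sin(t). L'intégrale du snap est le jerk. En utilisant j(0) = -1, nous obtenons j(t) = -cos(t). L'intégrale du jerk est l'accélération. En utilisant a(0) = 0, nous obtenons a(t) = -sin(t). En prenant ∫a(t)dt et en appliquant v(0) = 1, nous trouvons v(t) = cos(t). La primitive de la vitesse est la position. En utilisant x(0) = 4, nous obtenons x(t) = sin(t) + 4. De l'équation de la position x(t) = sin(t) + 4, nous substituons t = pi/2 pour obtenir x = 5.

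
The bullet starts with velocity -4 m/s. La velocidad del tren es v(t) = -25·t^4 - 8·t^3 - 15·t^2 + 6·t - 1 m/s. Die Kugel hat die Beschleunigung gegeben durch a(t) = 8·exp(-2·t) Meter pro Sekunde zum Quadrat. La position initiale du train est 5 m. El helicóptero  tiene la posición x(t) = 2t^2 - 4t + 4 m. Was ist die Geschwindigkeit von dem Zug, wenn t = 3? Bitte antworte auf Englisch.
We have velocity v(t) = -25·t^4 - 8·t^3 - 15·t^2 + 6·t - 1. Substituting t = 3: v(3) = -2359.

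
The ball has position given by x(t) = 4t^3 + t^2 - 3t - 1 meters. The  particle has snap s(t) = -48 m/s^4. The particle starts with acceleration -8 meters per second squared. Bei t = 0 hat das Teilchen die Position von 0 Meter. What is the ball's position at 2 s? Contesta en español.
Usando x(t) = 4·t^3 + t^2 - 3·t - 1 y sustituyendo t = 2, encontramos x = 29.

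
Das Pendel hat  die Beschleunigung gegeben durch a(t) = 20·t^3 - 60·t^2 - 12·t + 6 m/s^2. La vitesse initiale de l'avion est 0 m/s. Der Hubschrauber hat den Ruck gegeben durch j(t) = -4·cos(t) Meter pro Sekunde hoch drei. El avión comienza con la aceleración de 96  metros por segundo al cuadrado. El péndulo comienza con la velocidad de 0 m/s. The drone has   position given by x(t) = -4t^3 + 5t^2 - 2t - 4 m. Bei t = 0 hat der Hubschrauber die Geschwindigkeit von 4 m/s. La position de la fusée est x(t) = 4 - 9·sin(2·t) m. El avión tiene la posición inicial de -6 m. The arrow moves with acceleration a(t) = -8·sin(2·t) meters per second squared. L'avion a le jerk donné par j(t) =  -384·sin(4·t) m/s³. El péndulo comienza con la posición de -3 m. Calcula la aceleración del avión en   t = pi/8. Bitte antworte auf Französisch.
En partant du jerk j(t) = -384·sin(4·t), nous prenons 1 intégrale. En prenant ∫j(t)dt et en appliquant a(0) = 96, nous trouvons a(t) = 96·cos(4·t). De l'équation de l'accélération a(t) = 96·cos(4·t), nous substituons t = pi/8 pour obtenir a = 0.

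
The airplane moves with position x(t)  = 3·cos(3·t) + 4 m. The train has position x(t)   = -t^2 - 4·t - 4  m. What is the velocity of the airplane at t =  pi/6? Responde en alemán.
Ausgehend von der Position x(t) = 3·cos(3·t) + 4, nehmen wir 1 Ableitung. Mit d/dt von x(t) finden wir v(t) = -9·sin(3·t). Wir haben die Geschwindigkeit v(t) = -9·sin(3·t). Durch Einsetzen von t = pi/6: v(pi/6) = -9.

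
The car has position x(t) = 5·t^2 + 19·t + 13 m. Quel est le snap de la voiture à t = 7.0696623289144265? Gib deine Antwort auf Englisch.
To solve this, we need to take 4 derivatives of our position equation x(t) = 5·t^2 + 19·t + 13. Differentiating position, we get velocity: v(t) = 10·t + 19. Taking d/dt of v(t), we find a(t) = 10. Differentiating acceleration, we get jerk: j(t) = 0. The derivative of jerk gives snap: s(t) = 0. From the given snap equation s(t) = 0, we substitute t = 7.0696623289144265 to get s = 0.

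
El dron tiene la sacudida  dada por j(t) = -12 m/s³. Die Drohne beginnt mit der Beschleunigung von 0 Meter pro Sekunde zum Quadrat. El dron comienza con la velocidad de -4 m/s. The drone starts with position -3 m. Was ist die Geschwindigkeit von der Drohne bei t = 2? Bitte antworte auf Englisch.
To find the answer, we compute 2 antiderivatives of j(t) = -12. Finding the integral of j(t) and using a(0) = 0: a(t) = -12·t. Finding the integral of a(t) and using v(0) = -4: v(t) = -6·t^2 - 4. Using v(t) = -6·t^2 - 4 and substituting t = 2, we find v = -28.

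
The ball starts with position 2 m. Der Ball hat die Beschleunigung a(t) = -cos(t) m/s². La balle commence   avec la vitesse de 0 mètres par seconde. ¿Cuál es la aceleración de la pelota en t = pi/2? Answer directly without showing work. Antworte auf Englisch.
a(pi/2) = 0.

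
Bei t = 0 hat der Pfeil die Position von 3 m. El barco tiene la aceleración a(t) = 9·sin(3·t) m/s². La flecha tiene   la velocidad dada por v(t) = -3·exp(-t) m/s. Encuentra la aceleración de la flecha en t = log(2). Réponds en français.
Nous devons dériver notre équation de la vitesse v(t) = -3·exp(-t) 1 fois. La dérivée de la vitesse donne l'accélération: a(t) = 3·exp(-t). En utilisant a(t) = 3·exp(-t) et en substituant t = log(2), nous trouvons a = 3/2.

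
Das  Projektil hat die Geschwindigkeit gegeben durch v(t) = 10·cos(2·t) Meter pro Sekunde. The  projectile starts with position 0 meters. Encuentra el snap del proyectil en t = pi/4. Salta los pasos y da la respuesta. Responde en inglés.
The answer is 80.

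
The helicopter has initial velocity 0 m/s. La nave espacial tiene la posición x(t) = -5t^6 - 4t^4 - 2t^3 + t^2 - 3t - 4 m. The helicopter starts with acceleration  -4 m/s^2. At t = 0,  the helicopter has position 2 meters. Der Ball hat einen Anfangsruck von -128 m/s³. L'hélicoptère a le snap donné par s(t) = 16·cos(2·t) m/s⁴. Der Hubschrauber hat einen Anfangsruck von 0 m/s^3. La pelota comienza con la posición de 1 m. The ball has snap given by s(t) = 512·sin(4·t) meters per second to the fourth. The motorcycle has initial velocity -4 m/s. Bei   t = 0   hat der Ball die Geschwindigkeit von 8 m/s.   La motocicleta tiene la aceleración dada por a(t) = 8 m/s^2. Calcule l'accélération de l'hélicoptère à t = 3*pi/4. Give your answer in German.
Um dies zu lösen, müssen wir 2 Integrale unserer Gleichung für den Snap s(t) = 16·cos(2·t) finden. Die Stammfunktion von dem Snap, mit j(0) = 0, ergibt den Ruck: j(t) = 8·sin(2·t). Die Stammfunktion von dem Ruck ist die Beschleunigung. Mit a(0) = -4 erhalten wir a(t) = -4·cos(2·t). Mit a(t) = -4·cos(2·t) und Einsetzen von t = 3*pi/4, finden wir a = 0.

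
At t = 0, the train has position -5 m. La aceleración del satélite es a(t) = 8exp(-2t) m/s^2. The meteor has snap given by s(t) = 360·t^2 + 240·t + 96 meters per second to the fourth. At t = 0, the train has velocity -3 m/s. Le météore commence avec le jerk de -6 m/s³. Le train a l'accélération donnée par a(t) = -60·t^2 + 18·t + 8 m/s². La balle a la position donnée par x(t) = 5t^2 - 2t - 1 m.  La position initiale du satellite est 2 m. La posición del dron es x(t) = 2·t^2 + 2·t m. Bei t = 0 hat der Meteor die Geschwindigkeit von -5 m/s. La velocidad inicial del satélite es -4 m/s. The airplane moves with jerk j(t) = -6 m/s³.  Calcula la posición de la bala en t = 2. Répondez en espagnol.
Tenemos la posición x(t) = 5·t^2 - 2·t - 1. Sustituyendo t = 2: x(2) = 15.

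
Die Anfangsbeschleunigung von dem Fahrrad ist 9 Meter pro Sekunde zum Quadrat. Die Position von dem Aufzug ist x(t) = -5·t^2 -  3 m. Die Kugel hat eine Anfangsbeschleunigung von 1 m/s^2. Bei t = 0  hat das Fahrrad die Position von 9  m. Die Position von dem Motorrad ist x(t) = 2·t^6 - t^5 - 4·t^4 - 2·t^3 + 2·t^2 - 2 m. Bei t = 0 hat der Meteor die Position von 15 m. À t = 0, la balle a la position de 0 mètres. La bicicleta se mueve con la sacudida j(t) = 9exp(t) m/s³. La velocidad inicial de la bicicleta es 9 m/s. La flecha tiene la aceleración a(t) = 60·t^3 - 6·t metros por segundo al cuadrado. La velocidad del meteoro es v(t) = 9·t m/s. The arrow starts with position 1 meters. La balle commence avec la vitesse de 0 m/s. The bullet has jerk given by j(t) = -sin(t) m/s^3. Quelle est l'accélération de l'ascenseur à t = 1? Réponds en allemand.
Wir müssen unsere Gleichung für die Position x(t) = -5·t^2 - 3 2-mal ableiten. Durch Ableiten von der Position erhalten wir die Geschwindigkeit: v(t) = -10·t. Durch Ableiten von der Geschwindigkeit erhalten wir die Beschleunigung: a(t) = -10. Wir haben die Beschleunigung a(t) = -10. Durch Einsetzen von t = 1: a(1) = -10.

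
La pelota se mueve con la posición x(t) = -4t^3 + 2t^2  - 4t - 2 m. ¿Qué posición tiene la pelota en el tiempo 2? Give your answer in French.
En utilisant x(t) = -4·t^3 + 2·t^2 - 4·t - 2 et en substituant t = 2, nous trouvons x = -34.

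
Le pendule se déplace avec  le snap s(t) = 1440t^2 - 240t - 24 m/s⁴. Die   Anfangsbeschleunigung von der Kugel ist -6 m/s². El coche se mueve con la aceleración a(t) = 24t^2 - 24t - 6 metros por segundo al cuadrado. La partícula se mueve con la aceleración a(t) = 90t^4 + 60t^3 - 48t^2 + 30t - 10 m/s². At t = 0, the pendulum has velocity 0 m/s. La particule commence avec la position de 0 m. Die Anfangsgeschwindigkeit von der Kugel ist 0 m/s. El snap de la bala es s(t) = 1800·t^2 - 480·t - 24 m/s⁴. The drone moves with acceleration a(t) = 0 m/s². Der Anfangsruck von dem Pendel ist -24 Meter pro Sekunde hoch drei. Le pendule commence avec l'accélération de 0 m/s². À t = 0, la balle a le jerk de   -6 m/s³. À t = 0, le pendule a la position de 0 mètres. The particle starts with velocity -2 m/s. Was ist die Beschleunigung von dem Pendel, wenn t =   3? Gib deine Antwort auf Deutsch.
Wir müssen unsere Gleichung für den Snap s(t) = 1440·t^2 - 240·t - 24 2-mal integrieren. Durch Integration von dem Snap und Verwendung der Anfangsbedingung j(0) = -24, erhalten wir j(t) = 480·t^3 - 120·t^2 - 24·t - 24. Die Stammfunktion von dem Ruck, mit a(0) = 0, ergibt die Beschleunigung: a(t) = 4·t·(30·t^3 - 10·t^2 - 3·t - 6). Mit a(t) = 4·t·(30·t^3 - 10·t^2 - 3·t - 6) und Einsetzen von t = 3, finden wir a = 8460.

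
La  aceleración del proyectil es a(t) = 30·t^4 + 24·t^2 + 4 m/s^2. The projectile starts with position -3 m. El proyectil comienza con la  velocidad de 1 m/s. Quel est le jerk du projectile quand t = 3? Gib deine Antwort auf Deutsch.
Wir müssen unsere Gleichung für die Beschleunigung a(t) = 30·t^4 + 24·t^2 + 4 1-mal ableiten. Durch Ableiten von der Beschleunigung erhalten wir den Ruck: j(t) = 120·t^3 + 48·t. Mit j(t) = 120·t^3 + 48·t und Einsetzen von t = 3, finden wir j = 3384.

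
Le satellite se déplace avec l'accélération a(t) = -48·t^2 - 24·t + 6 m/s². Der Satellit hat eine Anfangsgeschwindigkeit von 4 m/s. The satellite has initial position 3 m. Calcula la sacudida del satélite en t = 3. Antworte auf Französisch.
En partant de l'accélération a(t) = -48·t^2 - 24·t + 6, nous prenons 1 dérivée. En dérivant l'accélération, nous obtenons le jerk: j(t) = -96·t - 24. Nous avons le jerk j(t) = -96·t - 24. En substituant t = 3: j(3) = -312.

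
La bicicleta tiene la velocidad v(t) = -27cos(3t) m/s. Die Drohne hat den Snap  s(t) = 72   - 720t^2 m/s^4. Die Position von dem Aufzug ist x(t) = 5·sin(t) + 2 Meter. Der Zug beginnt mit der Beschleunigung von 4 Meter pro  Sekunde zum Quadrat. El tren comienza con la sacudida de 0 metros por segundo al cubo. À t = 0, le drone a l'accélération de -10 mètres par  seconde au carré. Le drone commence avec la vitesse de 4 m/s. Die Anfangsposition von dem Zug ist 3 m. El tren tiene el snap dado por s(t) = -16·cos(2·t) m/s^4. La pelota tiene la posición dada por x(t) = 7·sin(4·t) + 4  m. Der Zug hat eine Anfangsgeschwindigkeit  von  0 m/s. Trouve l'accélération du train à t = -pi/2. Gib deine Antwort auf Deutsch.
Um dies zu lösen, müssen wir 2 Integrale unserer Gleichung für den Snap s(t) = -16·cos(2·t) finden. Mit ∫s(t)dt und Anwendung von j(0) = 0, finden wir j(t) = -8·sin(2·t). Durch Integration von dem Ruck und Verwendung der Anfangsbedingung a(0) = 4, erhalten wir a(t) = 4·cos(2·t). Wir haben die Beschleunigung a(t) = 4·cos(2·t). Durch Einsetzen von t = -pi/2: a(-pi/2) = -4.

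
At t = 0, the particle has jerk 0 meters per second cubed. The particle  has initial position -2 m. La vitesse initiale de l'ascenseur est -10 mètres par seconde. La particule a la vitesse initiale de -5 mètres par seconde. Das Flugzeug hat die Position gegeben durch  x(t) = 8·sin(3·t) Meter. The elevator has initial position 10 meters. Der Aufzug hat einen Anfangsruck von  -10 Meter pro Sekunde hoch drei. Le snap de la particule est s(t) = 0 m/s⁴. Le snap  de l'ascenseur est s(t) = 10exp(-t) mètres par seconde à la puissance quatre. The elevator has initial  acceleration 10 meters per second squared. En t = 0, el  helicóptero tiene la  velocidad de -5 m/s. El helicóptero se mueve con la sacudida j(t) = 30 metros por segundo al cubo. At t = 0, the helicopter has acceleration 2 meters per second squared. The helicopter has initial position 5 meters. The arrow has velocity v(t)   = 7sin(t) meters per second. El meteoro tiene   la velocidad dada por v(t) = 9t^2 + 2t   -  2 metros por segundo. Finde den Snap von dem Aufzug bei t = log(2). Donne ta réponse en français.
Nous avons le snap s(t) = 10·exp(-t). En substituant t = log(2): s(log(2)) = 5.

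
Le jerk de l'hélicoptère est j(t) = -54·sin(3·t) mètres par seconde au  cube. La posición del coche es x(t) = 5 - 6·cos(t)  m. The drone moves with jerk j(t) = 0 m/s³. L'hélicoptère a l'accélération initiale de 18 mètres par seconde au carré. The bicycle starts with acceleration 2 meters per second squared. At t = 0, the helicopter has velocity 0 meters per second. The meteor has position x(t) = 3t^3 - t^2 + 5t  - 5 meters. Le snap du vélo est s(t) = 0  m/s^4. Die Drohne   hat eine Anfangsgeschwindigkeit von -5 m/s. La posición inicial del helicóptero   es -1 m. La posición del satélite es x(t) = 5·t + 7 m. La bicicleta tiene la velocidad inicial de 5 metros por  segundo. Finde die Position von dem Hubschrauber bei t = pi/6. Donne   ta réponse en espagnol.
Para resolver esto, necesitamos tomar 3 integrales de nuestra ecuación de la sacudida j(t) = -54·sin(3·t). La antiderivada de la sacudida, con a(0) = 18, da la aceleración: a(t) = 18·cos(3·t). La antiderivada de la aceleración es la velocidad. Usando v(0) = 0, obtenemos v(t) = 6·sin(3·t). Integrando la velocidad y usando la condición inicial x(0) = -1, obtenemos x(t) = 1 - 2·cos(3·t). Usando x(t) = 1 - 2·cos(3·t) y sustituyendo t = pi/6, encontramos x = 1.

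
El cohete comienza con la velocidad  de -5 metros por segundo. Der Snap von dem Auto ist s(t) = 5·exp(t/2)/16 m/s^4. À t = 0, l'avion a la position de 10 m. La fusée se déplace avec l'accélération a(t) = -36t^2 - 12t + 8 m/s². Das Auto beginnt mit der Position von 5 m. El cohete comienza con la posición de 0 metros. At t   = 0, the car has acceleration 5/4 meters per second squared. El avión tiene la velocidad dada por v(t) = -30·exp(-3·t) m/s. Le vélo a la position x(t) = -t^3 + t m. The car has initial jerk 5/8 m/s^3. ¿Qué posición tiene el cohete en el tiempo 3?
Partiendo de la aceleración a(t) = -36·t^2 - 12·t + 8, tomamos 2 integrales. Tomando ∫a(t)dt y aplicando v(0) = -5, encontramos v(t) = -12·t^3 - 6·t^2 + 8·t - 5. Integrando la velocidad y usando la condición inicial x(0) = 0, obtenemos x(t) = -3·t^4 - 2·t^3 + 4·t^2 - 5·t. Usando x(t) = -3·t^4 - 2·t^3 + 4·t^2 - 5·t y sustituyendo t = 3, encontramos x = -276.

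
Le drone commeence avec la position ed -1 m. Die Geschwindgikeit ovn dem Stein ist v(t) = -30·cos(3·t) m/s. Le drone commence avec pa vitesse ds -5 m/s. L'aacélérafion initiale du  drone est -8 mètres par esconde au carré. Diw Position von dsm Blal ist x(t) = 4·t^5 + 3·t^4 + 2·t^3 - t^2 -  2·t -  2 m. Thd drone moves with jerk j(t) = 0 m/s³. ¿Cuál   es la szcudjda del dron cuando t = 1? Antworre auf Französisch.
En utilisant j(t) = 0 et en substituant t = 1, nous trouvons j = 0.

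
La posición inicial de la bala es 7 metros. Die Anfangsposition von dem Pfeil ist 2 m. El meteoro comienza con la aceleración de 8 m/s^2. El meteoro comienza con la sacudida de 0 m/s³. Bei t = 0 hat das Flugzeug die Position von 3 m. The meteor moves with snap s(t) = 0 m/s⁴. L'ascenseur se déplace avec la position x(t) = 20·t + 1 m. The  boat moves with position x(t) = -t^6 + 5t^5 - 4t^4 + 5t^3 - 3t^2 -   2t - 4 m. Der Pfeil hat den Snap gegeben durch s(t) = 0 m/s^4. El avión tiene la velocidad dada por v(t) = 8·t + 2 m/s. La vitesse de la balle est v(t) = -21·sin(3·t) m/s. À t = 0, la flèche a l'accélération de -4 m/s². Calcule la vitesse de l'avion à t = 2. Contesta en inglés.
We have velocity v(t) = 8·t + 2. Substituting t = 2: v(2) = 18.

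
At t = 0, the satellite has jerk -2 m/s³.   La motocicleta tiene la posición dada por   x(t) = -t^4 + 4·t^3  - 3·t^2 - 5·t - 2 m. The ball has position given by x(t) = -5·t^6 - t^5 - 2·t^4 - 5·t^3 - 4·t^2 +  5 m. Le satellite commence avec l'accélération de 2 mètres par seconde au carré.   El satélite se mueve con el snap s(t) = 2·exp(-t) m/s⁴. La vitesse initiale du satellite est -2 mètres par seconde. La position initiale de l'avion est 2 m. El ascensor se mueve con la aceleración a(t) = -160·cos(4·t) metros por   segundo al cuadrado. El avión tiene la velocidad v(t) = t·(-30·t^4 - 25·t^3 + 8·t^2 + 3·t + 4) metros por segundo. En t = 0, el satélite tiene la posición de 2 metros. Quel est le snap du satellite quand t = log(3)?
En utilisant s(t) = 2·exp(-t) et en substituant t = log(3), nous trouvons s = 2/3.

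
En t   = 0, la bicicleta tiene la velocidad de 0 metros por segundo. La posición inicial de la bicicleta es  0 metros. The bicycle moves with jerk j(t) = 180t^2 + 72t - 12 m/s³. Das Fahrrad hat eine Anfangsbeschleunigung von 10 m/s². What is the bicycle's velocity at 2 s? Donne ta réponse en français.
Nous devons trouver l'intégrale de notre équation du jerk j(t) = 180·t^2 + 72·t - 12 2 fois. L'intégrale du jerk, avec a(0) = 10, donne l'accélération: a(t) = 60·t^3 + 36·t^2 - 12·t + 10. La primitive de l'accélération est la vitesse. En utilisant v(0) = 0, nous obtenons v(t) = t·(15·t^3 + 12·t^2 - 6·t + 10). En utilisant v(t) = t·(15·t^3 + 12·t^2 - 6·t + 10) et en substituant t = 2, nous trouvons v = 332.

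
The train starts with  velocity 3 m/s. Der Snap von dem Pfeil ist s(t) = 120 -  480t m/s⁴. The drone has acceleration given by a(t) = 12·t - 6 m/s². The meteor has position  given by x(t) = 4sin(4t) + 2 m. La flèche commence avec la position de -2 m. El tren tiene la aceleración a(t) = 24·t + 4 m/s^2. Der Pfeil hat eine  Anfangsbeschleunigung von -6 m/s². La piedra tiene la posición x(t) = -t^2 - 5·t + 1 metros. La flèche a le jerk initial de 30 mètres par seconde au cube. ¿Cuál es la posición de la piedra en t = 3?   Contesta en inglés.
From the given position equation x(t) = -t^2 - 5·t + 1, we substitute t = 3 to get x = -23.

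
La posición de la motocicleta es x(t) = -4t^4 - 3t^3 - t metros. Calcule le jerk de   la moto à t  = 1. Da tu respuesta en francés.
Pour résoudre ceci, nous devons prendre 3 dérivées de notre équation de la position x(t) = -4·t^4 - 3·t^3 - t. En dérivant la position, nous obtenons la vitesse: v(t) = -16·t^3 - 9·t^2 - 1. En dérivant la vitesse, nous obtenons l'accélération: a(t) = -48·t^2 - 18·t. La dérivée de l'accélération donne le jerk: j(t) = -96·t - 18. En utilisant j(t) = -96·t - 18 et en substituant t = 1, nous trouvons j = -114.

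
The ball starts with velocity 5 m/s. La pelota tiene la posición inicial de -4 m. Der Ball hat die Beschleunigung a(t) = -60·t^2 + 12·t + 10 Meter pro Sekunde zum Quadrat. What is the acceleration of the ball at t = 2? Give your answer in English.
Using a(t) = -60·t^2 + 12·t + 10 and substituting t = 2, we find a = -206.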